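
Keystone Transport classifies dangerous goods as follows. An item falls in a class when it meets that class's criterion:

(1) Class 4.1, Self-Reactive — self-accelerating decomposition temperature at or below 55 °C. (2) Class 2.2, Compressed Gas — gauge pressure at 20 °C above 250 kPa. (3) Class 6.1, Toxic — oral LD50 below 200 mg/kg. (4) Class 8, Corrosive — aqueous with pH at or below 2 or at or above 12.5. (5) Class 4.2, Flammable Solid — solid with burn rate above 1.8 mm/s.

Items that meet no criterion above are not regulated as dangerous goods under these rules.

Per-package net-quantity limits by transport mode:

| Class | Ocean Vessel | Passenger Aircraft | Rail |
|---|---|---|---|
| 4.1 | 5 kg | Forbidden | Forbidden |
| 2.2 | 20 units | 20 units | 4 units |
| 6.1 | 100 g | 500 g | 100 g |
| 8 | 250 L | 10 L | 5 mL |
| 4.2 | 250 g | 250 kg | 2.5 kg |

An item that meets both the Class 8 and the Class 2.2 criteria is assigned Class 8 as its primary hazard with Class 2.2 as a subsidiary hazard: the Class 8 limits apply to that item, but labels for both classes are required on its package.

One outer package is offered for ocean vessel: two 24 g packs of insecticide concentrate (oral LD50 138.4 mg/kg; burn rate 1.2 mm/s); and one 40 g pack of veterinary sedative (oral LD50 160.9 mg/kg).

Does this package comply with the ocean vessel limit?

Insecticide concentrate: oral LD50 138.4 mg/kg < 200 mg/kg → Class 6.1 (Toxic).
With oral LD50 160.9 mg/kg (< 200 mg/kg), the veterinary sedative falls in Class 6.1.
Total Class 6.1: (two 24 g packs = 48 g) + 40 g = 88 g.
That is within the Class 6.1 ocean vessel limit of 100 g.

Yes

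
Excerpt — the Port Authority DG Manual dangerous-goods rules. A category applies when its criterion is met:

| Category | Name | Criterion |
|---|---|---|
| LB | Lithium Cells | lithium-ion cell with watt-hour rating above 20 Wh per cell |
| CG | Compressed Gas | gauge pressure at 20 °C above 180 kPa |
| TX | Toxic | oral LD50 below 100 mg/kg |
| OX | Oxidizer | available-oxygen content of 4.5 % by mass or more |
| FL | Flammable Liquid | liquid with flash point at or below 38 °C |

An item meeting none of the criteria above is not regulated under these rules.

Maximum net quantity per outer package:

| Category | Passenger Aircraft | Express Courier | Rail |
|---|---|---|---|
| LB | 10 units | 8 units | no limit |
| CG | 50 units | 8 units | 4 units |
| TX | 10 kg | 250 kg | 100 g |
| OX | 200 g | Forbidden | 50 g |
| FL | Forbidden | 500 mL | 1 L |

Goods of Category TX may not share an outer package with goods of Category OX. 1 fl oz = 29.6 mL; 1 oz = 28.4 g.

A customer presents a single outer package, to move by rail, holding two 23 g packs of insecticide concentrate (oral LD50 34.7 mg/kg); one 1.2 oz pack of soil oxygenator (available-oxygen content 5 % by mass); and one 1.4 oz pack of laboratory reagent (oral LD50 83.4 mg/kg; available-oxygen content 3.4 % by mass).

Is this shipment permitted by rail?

Oral LD50 34.7 mg/kg meets the Category TX criterion (Toxic), so the insecticide concentrate is Category TX.
Soil oxygenator: available-oxygen content 5 % by mass ≥ 4.5 % by mass → Category OX (Oxidizer).
The laboratory reagent has oral LD50 83.4 mg/kg, which is < 100 mg/kg, so it is Category TX (Toxic).
Category TX net quantity: (two 23 g packs = 46 g) + (one 1.4 oz pack = 39.76 g) = 85.76 g.
85.76 g ≤ 100 g (rail limit, Category TX) — within limit.
Category OX quantity: one 1.2 oz pack = 34.08 g.
34.08 g is within the rail limit of 50 g for Category OX.
Category TX and Category OX may not share an outer package.

No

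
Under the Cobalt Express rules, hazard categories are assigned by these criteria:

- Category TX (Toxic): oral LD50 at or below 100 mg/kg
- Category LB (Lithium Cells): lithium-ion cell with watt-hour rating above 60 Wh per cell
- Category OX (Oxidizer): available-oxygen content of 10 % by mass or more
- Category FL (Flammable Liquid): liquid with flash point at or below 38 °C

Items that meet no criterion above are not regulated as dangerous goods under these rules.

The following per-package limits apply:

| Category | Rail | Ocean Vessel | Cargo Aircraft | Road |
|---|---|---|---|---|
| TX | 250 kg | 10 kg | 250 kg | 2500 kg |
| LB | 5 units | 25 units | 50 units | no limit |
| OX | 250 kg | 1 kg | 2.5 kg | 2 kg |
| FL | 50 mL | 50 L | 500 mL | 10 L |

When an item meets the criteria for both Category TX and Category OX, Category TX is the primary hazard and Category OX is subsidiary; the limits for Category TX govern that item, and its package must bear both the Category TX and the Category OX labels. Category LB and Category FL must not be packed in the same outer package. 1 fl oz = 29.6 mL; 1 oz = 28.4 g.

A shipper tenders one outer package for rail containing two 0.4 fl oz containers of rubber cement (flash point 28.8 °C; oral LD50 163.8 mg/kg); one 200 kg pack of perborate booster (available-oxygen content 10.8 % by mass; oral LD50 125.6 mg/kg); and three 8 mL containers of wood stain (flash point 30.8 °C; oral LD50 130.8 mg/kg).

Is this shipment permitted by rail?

Yes

Flash point 28.8 °C meets the Category FL criterion (Flammable Liquid), so the rubber cement is Category FL.
Available-oxygen content 10.8 % by mass meets the Category OX criterion (Oxidizer), so the perborate booster is Category OX.
The wood stain has flash point 30.8 °C, which is ≤ 38 °C, so it is Category FL (Flammable Liquid).
Category OX quantity: 200 kg.
200 kg is within the rail limit of 250 kg for Category OX.
Total Category FL: (two 0.4 fl oz containers = 23.68 mL) + (three 8 mL containers = 24 mL) = 47.68 mL.
47.68 mL is within the rail limit of 50 mL for Category FL.
The segregation rule (Category LB with Category FL) does not apply to Category OX with Category FL.
Every hazard category is within its rail limit and no segregation rule is violated.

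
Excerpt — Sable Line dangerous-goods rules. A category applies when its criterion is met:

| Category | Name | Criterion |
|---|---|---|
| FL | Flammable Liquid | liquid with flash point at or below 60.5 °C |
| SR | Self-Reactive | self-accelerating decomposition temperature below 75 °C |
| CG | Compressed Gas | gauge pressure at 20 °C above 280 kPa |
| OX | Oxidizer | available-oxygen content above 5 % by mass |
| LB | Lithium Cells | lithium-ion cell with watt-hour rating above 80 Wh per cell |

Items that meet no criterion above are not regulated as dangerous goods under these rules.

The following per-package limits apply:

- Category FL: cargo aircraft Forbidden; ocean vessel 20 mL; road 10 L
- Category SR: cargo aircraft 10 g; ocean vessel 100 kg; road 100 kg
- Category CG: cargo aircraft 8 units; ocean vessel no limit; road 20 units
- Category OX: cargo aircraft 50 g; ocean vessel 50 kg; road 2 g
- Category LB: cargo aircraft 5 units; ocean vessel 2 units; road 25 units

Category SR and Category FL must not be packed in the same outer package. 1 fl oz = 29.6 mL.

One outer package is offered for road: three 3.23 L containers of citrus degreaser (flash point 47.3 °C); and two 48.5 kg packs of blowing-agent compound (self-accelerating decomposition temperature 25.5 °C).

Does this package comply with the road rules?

Flash point 47.3 °C meets the Category FL criterion (Flammable Liquid), so the citrus degreaser is Category FL.
Blowing-agent compound: self-accelerating decomposition temperature 25.5 °C < 75 °C → Category SR (Self-Reactive).
Category SR quantity: two 48.5 kg packs = 97 kg.
That is within the Category SR road limit of 100 kg.
Category FL quantity: three 3.23 L containers = 9.69 L.
9.69 L ≤ 10 L (road limit, Category FL) — within limit.
Category SR and Category FL may not share an outer package.

No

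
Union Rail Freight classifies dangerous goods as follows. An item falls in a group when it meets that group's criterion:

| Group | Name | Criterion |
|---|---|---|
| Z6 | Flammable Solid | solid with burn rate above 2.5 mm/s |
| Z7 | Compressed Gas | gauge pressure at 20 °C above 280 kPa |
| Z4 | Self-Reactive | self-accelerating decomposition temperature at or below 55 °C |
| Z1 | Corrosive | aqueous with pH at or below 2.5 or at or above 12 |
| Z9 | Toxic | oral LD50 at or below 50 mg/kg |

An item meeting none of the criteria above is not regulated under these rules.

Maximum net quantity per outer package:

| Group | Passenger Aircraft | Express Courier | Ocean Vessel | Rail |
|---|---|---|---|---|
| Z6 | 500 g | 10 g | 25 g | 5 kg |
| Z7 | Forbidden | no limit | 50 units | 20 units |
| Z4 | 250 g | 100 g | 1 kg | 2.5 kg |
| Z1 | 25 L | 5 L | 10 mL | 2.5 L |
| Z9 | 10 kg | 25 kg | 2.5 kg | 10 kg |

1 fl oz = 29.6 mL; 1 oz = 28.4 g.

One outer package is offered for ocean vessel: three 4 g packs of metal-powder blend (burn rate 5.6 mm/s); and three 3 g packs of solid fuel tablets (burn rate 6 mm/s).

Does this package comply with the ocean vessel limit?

Yes

The metal-powder blend has burn rate 5.6 mm/s, which is > 2.5 mm/s, so it is Group Z6 (Flammable Solid).
Solid fuel tablets: burn rate 6 mm/s > 2.5 mm/s → Group Z6 (Flammable Solid).
Total Group Z6: (three 4 g packs = 12 g) + (three 3 g packs = 9 g) = 21 g.
That is within the Group Z6 ocean vessel limit of 25 g.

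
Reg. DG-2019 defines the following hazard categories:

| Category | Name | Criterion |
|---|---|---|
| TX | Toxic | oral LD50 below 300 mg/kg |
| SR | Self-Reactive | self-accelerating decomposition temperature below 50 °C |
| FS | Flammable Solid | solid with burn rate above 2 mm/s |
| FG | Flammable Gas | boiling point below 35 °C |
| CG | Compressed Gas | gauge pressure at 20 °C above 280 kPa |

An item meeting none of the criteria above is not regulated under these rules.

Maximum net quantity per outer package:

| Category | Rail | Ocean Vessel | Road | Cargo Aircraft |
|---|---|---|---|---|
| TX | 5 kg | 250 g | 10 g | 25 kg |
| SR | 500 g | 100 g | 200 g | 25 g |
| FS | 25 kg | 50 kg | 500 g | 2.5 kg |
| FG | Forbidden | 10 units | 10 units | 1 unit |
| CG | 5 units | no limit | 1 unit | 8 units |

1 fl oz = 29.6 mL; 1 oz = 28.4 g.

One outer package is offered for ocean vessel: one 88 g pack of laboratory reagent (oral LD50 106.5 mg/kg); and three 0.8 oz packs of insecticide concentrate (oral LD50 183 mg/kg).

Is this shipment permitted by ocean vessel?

Oral LD50 106.5 mg/kg meets the Category TX criterion (Toxic), so the laboratory reagent is Category TX.
With oral LD50 183 mg/kg (< 300 mg/kg), the insecticide concentrate falls in Category TX.
Category TX net quantity: 88 g + (three 0.8 oz packs = 68.16 g) = 156.16 g.
156.16 g ≤ 250 g (ocean vessel limit, Category TX) — within limit.

Yes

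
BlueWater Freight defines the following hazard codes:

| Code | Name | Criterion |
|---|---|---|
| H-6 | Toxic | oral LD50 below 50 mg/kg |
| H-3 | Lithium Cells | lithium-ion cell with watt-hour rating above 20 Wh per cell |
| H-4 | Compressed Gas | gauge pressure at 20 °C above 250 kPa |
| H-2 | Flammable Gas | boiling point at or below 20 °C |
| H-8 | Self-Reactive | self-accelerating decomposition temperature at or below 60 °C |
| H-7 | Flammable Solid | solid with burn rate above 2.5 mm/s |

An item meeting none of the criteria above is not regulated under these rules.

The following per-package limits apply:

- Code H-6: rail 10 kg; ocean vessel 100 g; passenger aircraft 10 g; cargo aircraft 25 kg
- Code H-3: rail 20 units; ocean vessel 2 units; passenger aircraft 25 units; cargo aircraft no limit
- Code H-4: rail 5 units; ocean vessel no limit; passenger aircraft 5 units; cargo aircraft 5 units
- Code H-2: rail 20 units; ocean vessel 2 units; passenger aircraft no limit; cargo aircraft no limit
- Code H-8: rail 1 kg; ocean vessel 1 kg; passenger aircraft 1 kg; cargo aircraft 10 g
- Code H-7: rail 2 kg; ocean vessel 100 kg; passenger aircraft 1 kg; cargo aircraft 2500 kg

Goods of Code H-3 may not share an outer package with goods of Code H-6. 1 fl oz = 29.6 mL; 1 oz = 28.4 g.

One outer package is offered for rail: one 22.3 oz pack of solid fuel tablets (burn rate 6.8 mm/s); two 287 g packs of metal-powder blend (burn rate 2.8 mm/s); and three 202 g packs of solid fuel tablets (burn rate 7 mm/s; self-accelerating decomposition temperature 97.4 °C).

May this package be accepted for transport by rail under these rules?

Yes

Solid fuel tablets: burn rate 6.8 mm/s > 2.5 mm/s → Code H-7 (Flammable Solid).
The metal-powder blend has burn rate 2.8 mm/s, which is > 2.5 mm/s, so it is Code H-7 (Flammable Solid).
Burn rate 7 mm/s meets the Code H-7 criterion (Flammable Solid), so the solid fuel tablets are Code H-7.
Code H-7 net quantity: (one 22.3 oz pack = 633.32 g) + (two 287 g packs = 574 g) + (three 202 g packs = 606 g) = 1813.32 g.
That is within the Code H-7 rail limit of 2 kg.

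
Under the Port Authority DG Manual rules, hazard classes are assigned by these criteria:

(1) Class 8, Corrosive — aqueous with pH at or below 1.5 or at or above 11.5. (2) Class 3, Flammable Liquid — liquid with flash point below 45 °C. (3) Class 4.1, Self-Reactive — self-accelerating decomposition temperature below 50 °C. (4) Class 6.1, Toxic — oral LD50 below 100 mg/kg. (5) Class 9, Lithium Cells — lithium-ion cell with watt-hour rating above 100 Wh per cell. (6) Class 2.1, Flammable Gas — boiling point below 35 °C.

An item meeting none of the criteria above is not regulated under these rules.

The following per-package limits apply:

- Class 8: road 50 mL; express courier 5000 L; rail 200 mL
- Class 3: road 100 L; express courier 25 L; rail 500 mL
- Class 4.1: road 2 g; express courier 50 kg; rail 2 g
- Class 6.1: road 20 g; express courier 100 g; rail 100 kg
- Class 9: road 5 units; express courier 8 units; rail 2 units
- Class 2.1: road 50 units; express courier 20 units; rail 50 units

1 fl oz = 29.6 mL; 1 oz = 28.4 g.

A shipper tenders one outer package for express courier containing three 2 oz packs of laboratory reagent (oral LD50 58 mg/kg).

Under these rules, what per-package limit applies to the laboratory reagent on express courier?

100 g

Laboratory reagent: oral LD50 58 mg/kg < 100 mg/kg → Class 6.1 (Toxic).
The express courier limit for Class 6.1 is 100 g.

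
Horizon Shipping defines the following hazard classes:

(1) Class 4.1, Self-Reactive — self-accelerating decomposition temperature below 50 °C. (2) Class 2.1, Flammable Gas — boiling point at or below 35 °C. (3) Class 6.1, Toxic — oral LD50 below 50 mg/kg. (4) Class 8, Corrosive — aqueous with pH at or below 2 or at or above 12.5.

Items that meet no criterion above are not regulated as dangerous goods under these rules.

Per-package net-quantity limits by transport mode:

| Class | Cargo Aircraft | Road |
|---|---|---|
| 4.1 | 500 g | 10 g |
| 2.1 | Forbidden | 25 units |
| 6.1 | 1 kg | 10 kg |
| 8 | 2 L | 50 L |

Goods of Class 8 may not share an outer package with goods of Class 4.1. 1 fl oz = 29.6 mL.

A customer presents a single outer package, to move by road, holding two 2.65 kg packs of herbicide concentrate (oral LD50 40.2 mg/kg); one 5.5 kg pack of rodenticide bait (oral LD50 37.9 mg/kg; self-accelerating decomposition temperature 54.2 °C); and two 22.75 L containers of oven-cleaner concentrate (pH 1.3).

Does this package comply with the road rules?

No

The herbicide concentrate has oral LD50 40.2 mg/kg, which is < 50 mg/kg, so it is Class 6.1 (Toxic).
Oral LD50 37.9 mg/kg meets the Class 6.1 criterion (Toxic), so the rodenticide bait is Class 6.1.
The oven-cleaner concentrate has pH 1.3, which is ≤ 2, so it is Class 8 (Corrosive).
Total Class 6.1: (two 2.65 kg packs = 5.3 kg) + 5.5 kg = 10.8 kg.
10.8 kg exceeds the road limit of 10 kg for Class 6.1.
Class 8 quantity: two 22.75 L containers = 45.5 L.
45.5 L is within the road limit of 50 L for Class 8.
The segregation rule (Class 8 with Class 4.1) does not apply to Class 6.1 with Class 8.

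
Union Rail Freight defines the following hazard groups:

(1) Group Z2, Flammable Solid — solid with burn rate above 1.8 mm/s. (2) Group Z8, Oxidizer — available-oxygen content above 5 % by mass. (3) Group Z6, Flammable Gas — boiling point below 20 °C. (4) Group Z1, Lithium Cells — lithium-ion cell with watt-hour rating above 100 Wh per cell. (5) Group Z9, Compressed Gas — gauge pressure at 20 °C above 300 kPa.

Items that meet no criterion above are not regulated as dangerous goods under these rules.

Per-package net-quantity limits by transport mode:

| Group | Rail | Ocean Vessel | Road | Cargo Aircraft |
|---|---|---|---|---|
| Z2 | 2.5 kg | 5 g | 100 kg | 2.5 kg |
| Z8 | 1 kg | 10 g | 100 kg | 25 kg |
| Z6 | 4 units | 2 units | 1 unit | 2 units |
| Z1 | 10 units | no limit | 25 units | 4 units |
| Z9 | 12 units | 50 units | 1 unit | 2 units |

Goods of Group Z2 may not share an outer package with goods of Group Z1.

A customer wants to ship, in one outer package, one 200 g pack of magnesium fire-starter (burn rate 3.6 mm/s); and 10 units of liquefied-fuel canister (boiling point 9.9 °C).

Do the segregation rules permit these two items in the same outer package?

With burn rate 3.6 mm/s (> 1.8 mm/s), the magnesium fire-starter falls in Group Z2.
With boiling point 9.9 °C (< 20 °C), the liquefied-fuel canister falls in Group Z6.
No segregation rule bars Group Z2 with Group Z6.

Yes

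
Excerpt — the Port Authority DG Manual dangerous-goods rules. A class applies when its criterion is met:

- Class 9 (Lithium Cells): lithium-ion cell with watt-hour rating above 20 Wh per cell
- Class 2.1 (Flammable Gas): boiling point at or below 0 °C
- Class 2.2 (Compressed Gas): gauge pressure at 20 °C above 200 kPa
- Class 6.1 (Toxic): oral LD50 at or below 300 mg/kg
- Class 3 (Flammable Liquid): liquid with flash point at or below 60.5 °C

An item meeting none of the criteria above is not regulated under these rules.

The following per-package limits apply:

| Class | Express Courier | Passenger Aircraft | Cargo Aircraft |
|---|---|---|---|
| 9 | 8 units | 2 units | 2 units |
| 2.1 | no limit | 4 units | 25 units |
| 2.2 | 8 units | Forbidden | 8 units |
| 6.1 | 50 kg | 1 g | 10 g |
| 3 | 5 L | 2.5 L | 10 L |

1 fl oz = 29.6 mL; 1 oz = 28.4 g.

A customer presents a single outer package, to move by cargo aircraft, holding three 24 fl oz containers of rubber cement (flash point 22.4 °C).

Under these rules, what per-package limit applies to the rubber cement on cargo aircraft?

10 L

With flash point 22.4 °C (≤ 60.5 °C), the rubber cement falls in Class 3.
The cargo aircraft limit for Class 3 is 10 L.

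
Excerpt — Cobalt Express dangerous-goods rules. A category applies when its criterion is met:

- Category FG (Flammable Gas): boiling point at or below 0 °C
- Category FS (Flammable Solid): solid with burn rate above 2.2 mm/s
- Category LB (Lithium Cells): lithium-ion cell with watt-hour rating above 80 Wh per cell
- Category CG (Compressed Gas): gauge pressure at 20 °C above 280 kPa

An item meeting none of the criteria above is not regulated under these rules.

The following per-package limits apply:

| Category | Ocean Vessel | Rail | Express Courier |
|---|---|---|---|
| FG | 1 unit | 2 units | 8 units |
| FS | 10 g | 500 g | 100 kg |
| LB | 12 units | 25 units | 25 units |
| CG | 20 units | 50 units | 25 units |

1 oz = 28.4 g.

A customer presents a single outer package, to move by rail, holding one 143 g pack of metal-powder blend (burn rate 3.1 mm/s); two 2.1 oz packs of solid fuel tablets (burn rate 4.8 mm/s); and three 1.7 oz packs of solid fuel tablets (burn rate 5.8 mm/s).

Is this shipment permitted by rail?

Yes

The metal-powder blend has burn rate 3.1 mm/s, which is > 2.2 mm/s, so it is Category FS (Flammable Solid).
Solid fuel tablets: burn rate 4.8 mm/s > 2.2 mm/s → Category FS (Flammable Solid).
Burn rate 5.8 mm/s meets the Category FS criterion (Flammable Solid), so the solid fuel tablets are Category FS.
Total Category FS: 143 g + (two 2.1 oz packs = 119.28 g) + (three 1.7 oz packs = 144.84 g) = 407.12 g.
407.12 g ≤ 500 g (rail limit, Category FS) — within limit.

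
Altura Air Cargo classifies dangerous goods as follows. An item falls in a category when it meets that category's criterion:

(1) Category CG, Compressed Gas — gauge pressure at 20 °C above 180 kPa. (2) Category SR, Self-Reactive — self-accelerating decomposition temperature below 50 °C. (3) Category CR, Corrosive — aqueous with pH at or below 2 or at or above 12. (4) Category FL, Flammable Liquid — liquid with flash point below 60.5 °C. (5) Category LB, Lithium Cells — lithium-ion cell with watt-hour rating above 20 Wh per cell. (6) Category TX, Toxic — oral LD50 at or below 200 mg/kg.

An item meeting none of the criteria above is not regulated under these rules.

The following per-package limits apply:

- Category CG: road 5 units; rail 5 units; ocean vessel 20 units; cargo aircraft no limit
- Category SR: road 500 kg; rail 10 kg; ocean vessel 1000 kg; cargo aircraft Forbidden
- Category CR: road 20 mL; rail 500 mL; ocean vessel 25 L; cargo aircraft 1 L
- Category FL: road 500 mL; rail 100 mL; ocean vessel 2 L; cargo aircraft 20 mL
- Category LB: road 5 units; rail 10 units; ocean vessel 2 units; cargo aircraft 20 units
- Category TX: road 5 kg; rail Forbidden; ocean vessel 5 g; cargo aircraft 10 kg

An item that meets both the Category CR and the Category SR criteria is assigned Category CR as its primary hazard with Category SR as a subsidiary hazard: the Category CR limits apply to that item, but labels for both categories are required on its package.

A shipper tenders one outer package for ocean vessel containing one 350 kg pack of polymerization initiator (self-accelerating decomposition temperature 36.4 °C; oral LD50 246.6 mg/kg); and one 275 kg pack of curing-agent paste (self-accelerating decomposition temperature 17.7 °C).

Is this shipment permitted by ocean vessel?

Yes

Polymerization initiator: self-accelerating decomposition temperature 36.4 °C < 50 °C → Category SR (Self-Reactive).
Self-accelerating decomposition temperature 17.7 °C meets the Category SR criterion (Self-Reactive), so the curing-agent paste is Category SR.
Total Category SR: 350 kg + 275 kg = 625 kg.
625 kg is within the ocean vessel limit of 1000 kg for Category SR.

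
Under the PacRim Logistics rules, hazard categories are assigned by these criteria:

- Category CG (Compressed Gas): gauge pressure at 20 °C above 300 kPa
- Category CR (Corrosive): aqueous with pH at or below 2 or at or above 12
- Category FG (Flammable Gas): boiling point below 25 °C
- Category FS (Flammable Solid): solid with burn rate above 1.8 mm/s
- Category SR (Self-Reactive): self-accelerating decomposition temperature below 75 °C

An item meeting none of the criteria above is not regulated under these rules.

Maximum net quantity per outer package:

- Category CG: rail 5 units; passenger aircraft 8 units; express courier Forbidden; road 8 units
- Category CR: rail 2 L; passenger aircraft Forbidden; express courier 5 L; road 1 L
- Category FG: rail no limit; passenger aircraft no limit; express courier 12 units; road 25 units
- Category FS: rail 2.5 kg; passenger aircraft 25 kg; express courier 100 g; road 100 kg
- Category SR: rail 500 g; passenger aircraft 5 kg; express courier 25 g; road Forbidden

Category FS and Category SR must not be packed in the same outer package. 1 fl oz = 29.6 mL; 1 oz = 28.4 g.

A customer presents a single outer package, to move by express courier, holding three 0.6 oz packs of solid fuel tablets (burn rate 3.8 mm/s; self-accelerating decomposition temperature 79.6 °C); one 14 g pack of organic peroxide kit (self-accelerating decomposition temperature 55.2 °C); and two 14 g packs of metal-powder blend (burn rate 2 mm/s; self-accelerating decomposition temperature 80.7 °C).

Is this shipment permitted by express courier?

With burn rate 3.8 mm/s (> 1.8 mm/s), the solid fuel tablets fall in Category FS.
The organic peroxide kit has self-accelerating decomposition temperature 55.2 °C, which is < 75 °C, so it is Category SR (Self-Reactive).
The metal-powder blend has burn rate 2 mm/s, which is > 1.8 mm/s, so it is Category FS (Flammable Solid).
Category FS net quantity: (three 0.6 oz packs = 51.12 g) + (two 14 g packs = 28 g) = 79.12 g.
79.12 g is within the express courier limit of 100 g for Category FS.
Category SR quantity: 14 g.
14 g ≤ 25 g (express courier limit, Category SR) — within limit.
Category FS and Category SR may not share an outer package.

No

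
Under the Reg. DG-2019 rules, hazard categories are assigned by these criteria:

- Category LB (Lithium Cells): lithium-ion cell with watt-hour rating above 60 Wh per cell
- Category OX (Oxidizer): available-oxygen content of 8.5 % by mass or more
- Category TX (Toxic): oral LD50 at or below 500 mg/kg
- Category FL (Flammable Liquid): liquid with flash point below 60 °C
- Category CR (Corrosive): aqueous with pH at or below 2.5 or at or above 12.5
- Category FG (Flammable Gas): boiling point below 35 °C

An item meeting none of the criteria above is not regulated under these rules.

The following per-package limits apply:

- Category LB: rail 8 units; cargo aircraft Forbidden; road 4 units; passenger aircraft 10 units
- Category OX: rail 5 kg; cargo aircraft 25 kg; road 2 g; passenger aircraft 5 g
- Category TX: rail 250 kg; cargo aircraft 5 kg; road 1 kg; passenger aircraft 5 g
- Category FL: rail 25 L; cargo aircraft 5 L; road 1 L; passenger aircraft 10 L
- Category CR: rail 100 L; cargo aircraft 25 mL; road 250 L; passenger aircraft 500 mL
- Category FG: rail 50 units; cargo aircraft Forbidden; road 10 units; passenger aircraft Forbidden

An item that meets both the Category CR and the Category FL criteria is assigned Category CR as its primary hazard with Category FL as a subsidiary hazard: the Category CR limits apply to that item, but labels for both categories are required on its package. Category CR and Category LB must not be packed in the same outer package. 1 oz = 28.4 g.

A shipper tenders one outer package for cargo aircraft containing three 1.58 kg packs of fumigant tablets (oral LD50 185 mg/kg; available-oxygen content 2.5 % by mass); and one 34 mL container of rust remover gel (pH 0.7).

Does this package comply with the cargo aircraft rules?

With oral LD50 185 mg/kg (≤ 500 mg/kg), the fumigant tablets fall in Category TX.
pH 0.7 meets the Category CR criterion (Corrosive), so the rust remover gel is Category CR.
Category CR quantity: 34 mL.
That exceeds the Category CR cargo aircraft limit of 25 mL.
Category TX quantity: three 1.58 kg packs = 4.74 kg.
4.74 kg is within the cargo aircraft limit of 5 kg for Category TX.
The segregation rule (Category CR with Category LB) does not apply to Category CR with Category TX.

No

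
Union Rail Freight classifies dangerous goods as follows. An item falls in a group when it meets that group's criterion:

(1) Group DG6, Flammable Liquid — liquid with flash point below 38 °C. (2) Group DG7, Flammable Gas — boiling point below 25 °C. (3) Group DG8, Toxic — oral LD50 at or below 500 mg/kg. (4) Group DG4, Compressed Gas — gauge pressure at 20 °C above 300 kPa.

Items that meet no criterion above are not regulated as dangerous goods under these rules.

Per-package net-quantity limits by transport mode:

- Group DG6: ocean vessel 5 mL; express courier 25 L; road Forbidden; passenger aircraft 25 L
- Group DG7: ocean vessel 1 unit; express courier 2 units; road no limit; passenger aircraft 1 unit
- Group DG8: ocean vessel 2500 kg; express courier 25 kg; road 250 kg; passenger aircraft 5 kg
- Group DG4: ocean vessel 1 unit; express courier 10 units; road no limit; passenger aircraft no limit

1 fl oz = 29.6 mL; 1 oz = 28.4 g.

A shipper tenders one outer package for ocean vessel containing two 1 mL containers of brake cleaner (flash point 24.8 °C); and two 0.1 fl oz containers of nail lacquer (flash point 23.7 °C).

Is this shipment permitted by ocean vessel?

Brake cleaner: flash point 24.8 °C < 38 °C → Group DG6 (Flammable Liquid).
Nail lacquer: flash point 23.7 °C < 38 °C → Group DG6 (Flammable Liquid).
Total Group DG6: (two 1 mL containers = 2 mL) + (two 0.1 fl oz containers = 5.92 mL) = 7.92 mL.
7.92 mL > 5 mL (ocean vessel limit, Group DG6) — over the limit.

No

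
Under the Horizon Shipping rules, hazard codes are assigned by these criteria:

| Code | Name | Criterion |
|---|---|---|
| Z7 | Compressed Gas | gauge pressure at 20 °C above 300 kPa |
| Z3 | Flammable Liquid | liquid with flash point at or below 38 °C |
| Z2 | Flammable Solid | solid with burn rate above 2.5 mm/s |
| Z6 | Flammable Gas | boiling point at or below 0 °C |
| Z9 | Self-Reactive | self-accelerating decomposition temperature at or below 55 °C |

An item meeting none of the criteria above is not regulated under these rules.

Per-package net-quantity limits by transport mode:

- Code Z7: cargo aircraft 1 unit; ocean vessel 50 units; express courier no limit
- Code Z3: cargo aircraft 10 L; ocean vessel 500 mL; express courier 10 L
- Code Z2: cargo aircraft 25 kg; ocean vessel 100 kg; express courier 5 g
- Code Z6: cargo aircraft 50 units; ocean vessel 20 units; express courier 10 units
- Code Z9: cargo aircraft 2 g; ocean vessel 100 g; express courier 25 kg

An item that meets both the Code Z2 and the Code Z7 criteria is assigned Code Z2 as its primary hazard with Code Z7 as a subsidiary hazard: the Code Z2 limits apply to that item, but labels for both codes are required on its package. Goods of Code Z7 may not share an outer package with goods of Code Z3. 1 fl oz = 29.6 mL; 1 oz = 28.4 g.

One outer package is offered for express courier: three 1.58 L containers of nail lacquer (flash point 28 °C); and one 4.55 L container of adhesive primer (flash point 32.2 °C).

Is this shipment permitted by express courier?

Yes

Nail lacquer: flash point 28 °C ≤ 38 °C → Code Z3 (Flammable Liquid).
Adhesive primer: flash point 32.2 °C ≤ 38 °C → Code Z3 (Flammable Liquid).
Code Z3 net quantity: (three 1.58 L containers = 4.74 L) + 4.55 L = 9.29 L.
That is within the Code Z3 express courier limit of 10 L.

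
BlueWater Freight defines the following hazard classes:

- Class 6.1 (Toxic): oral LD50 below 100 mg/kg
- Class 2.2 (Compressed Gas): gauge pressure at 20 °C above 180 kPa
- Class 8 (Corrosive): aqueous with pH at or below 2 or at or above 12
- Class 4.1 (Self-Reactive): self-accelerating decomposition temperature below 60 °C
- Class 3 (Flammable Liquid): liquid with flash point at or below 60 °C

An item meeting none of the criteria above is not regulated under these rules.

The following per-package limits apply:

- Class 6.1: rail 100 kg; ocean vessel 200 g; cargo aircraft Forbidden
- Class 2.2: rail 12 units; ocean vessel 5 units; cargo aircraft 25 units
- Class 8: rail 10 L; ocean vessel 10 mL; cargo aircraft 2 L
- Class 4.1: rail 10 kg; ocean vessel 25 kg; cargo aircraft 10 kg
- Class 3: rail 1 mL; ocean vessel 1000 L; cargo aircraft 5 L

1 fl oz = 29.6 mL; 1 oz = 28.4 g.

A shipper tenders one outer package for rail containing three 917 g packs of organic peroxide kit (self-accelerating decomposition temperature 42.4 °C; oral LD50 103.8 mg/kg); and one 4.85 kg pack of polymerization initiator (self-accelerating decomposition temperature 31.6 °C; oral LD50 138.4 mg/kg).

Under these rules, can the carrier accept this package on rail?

Yes

With self-accelerating decomposition temperature 42.4 °C (< 60 °C), the organic peroxide kit falls in Class 4.1.
Polymerization initiator: self-accelerating decomposition temperature 31.6 °C < 60 °C → Class 4.1 (Self-Reactive).
Total Class 4.1: (three 917 g packs = 2.751 kg) + 4.85 kg = 7.601 kg.
7.601 kg is within the rail limit of 10 kg for Class 4.1.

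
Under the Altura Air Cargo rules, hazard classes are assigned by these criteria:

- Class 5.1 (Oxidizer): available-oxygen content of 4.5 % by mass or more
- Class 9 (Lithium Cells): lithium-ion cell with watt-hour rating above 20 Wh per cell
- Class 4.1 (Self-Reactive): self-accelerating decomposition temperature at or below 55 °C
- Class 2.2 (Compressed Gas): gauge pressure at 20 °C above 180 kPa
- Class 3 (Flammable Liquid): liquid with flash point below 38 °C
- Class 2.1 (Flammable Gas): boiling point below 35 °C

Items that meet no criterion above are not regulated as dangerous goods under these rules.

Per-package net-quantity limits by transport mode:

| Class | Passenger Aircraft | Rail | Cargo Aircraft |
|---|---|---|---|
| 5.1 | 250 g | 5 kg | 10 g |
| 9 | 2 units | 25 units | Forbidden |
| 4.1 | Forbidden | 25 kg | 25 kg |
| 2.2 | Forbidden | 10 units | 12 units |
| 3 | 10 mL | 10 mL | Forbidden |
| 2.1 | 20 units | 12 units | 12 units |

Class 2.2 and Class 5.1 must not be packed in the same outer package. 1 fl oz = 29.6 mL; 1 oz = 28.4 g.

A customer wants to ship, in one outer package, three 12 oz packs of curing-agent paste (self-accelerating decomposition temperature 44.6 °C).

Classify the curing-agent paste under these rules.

Class 4.1

With self-accelerating decomposition temperature 44.6 °C (≤ 55 °C), the curing-agent paste falls in Class 4.1.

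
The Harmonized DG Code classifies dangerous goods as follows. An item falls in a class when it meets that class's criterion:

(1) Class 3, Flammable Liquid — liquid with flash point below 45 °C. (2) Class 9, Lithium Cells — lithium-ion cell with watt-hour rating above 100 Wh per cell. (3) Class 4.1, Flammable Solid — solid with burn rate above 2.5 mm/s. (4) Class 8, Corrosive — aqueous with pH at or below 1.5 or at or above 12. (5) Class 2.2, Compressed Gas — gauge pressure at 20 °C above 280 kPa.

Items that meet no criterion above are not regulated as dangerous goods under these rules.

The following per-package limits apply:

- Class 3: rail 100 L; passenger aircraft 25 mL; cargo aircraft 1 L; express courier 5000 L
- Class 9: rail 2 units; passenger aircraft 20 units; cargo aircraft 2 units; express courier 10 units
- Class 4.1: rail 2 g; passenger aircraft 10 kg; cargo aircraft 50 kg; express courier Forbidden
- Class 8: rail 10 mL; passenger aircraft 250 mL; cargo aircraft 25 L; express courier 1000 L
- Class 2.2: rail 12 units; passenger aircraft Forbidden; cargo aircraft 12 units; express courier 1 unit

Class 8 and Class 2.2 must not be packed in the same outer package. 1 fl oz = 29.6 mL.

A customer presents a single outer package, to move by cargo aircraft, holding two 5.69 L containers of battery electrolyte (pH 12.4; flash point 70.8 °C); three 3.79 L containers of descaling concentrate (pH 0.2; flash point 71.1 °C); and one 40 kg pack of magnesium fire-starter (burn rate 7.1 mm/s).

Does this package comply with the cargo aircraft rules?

The battery electrolyte has pH 12.4, which is ≥ 12, so it is Class 8 (Corrosive).
Descaling concentrate: pH 0.2 ≤ 1.5 → Class 8 (Corrosive).
The magnesium fire-starter has burn rate 7.1 mm/s, which is > 2.5 mm/s, so it is Class 4.1 (Flammable Solid).
Total Class 8: (two 5.69 L containers = 11.38 L) + (three 3.79 L containers = 11.37 L) = 22.75 L.
22.75 L ≤ 25 L (cargo aircraft limit, Class 8) — within limit.
Class 4.1 quantity: 40 kg.
40 kg ≤ 50 kg (cargo aircraft limit, Class 4.1) — within limit.
The segregation rule (Class 8 with Class 2.2) does not apply to Class 8 with Class 4.1.
Every hazard class is within its cargo aircraft limit and no segregation rule is violated.

Yes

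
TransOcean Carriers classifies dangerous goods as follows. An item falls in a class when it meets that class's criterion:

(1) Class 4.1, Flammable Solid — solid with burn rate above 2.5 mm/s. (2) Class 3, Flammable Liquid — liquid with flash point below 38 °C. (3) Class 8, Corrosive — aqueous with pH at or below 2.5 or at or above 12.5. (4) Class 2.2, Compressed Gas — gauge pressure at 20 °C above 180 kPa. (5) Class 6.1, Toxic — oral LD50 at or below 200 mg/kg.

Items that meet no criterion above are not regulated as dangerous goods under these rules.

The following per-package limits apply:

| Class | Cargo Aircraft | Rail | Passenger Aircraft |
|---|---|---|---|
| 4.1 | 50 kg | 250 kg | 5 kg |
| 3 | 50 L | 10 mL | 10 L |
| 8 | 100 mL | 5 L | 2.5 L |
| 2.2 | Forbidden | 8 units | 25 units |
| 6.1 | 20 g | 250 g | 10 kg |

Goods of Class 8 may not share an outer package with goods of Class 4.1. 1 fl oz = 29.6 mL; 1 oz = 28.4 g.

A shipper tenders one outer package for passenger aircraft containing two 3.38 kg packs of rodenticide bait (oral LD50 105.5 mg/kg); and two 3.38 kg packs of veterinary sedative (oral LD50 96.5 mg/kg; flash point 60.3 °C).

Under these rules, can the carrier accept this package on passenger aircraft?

No

Oral LD50 105.5 mg/kg meets the Class 6.1 criterion (Toxic), so the rodenticide bait is Class 6.1.
Veterinary sedative: oral LD50 96.5 mg/kg ≤ 200 mg/kg → Class 6.1 (Toxic).
Class 6.1 net quantity: (two 3.38 kg packs = 6.76 kg) + (two 3.38 kg packs = 6.76 kg) = 13.52 kg.
13.52 kg exceeds the passenger aircraft limit of 10 kg for Class 6.1.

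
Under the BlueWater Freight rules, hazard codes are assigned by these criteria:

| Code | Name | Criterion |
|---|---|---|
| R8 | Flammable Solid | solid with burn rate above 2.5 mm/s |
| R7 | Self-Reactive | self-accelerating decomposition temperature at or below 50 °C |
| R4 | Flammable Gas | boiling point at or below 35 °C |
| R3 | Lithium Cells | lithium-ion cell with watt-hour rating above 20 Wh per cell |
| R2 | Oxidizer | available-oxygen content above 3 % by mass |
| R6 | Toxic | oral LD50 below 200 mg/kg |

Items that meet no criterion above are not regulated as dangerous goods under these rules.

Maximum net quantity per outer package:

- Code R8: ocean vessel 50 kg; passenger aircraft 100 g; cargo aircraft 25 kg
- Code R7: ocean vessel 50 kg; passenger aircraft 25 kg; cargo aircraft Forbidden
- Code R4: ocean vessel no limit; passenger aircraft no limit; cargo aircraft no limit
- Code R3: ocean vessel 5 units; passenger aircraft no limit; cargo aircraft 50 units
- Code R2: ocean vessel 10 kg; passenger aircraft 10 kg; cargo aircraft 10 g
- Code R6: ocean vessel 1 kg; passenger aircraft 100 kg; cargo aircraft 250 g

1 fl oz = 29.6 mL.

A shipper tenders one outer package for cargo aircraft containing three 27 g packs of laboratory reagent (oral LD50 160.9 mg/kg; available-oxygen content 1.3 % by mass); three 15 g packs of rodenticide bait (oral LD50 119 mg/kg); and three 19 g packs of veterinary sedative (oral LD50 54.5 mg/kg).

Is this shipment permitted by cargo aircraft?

Oral LD50 160.9 mg/kg meets the Code R6 criterion (Toxic), so the laboratory reagent is Code R6.
With oral LD50 119 mg/kg (< 200 mg/kg), the rodenticide bait falls in Code R6.
Oral LD50 54.5 mg/kg meets the Code R6 criterion (Toxic), so the veterinary sedative is Code R6.
Code R6 net quantity: (three 27 g packs = 81 g) + (three 15 g packs = 45 g) + (three 19 g packs = 57 g) = 183 g.
183 g ≤ 250 g (cargo aircraft limit, Code R6) — within limit.

Yes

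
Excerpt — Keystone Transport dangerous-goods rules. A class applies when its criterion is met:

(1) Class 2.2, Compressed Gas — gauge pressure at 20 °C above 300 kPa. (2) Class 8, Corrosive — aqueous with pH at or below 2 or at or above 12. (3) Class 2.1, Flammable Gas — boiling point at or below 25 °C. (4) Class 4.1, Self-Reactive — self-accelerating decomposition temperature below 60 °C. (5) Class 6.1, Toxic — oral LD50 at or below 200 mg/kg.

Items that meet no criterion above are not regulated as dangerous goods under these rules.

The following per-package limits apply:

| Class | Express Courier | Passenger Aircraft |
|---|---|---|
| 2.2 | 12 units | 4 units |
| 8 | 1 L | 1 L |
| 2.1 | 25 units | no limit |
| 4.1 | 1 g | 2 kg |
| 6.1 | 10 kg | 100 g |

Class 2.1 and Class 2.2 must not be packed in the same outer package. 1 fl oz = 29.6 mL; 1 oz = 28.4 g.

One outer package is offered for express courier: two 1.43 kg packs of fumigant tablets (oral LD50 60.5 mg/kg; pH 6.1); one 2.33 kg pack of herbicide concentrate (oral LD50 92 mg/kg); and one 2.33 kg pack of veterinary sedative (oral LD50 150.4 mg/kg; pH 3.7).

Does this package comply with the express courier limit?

Yes

Oral LD50 60.5 mg/kg meets the Class 6.1 criterion (Toxic), so the fumigant tablets are Class 6.1.
Herbicide concentrate: oral LD50 92 mg/kg ≤ 200 mg/kg → Class 6.1 (Toxic).
The veterinary sedative has oral LD50 150.4 mg/kg, which is ≤ 200 mg/kg, so it is Class 6.1 (Toxic).
Class 6.1 net quantity: (two 1.43 kg packs = 2.86 kg) + 2.33 kg + 2.33 kg = 7.52 kg.
7.52 kg ≤ 10 kg (express courier limit, Class 6.1) — within limit.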